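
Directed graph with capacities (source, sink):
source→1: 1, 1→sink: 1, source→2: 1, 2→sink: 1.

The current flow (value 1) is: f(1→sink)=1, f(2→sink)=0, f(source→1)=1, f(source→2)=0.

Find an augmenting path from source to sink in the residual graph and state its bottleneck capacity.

Residual along source→2→sink: source→2: 1, 2→sink: 1.
Bottleneck = min = 1.

source→2→sink, bottleneck 1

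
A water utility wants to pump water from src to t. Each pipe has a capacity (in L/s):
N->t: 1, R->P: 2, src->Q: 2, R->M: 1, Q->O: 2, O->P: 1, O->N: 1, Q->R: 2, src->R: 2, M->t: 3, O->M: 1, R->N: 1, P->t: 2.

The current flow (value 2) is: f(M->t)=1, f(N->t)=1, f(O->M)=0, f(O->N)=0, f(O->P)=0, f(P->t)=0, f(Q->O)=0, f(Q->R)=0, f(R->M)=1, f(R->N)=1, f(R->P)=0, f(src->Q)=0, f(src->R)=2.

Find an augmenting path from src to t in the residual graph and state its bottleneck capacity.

src->Q->O->P->t, bottleneck 1

Residual along src->Q->O->P->t: src->Q: 2, Q->O: 2, O->P: 1, P->t: 2.
Bottleneck = min = 1.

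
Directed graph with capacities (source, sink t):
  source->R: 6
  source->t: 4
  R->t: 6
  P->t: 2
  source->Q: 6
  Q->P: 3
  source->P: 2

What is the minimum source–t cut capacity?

Max flow = 12 (via 3 augmenting paths).
In the residual at optimum, the set reachable from source is {P, Q, source}.
Cut edges: source->R (cap 6), source->t (cap 4), P->t (cap 2). Sum = 12.

12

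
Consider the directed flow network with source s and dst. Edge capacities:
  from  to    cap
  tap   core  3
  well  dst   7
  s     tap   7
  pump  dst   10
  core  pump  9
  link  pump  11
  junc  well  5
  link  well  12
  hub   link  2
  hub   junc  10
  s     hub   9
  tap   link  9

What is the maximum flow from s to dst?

Augment s->hub->junc->well->dst: bottleneck 5. Total 5.
Augment s->hub->link->well->dst: bottleneck 2. Total 7.
Augment s->tap->link->pump->dst: bottleneck 7. Total 14.
No augmenting path remains in the residual graph.

14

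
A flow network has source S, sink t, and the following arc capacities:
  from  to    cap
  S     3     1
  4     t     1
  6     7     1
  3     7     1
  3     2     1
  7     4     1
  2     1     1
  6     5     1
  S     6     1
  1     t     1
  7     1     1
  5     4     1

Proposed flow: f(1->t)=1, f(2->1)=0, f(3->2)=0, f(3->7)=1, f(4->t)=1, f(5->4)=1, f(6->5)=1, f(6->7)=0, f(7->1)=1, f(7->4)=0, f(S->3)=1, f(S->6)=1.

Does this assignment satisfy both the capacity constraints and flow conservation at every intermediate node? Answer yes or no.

Every edge has 0 ≤ f(e) ≤ cap(e).
At each intermediate node, inflow equals outflow.

Yes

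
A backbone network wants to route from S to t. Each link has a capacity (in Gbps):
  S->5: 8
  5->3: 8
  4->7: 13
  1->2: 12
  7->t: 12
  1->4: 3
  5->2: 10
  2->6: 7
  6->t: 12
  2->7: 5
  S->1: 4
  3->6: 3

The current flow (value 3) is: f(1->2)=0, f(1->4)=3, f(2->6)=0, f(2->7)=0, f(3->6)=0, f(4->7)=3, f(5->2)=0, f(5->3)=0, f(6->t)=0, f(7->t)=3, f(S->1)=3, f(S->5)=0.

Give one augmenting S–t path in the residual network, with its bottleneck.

Residual along S->1->2->7->t: S->1: 1, 1->2: 12, 2->7: 5, 7->t: 9.
Bottleneck = min = 1.

S->1->2->7->t, bottleneck 1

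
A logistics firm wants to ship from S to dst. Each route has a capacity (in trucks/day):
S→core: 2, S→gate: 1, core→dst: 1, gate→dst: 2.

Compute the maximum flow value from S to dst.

Augment S→gate→dst: bottleneck 1. Total 1.
Augment S→core→dst: bottleneck 1. Total 2.
No augmenting path remains in the residual graph.

2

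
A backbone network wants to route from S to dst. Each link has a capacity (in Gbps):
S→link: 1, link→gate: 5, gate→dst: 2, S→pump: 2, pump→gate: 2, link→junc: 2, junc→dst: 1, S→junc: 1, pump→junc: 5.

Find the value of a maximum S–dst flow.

Augment S→junc→dst: bottleneck 1. Total 1.
Augment S→pump→gate→dst: bottleneck 2. Total 3.
No augmenting path remains in the residual graph.

3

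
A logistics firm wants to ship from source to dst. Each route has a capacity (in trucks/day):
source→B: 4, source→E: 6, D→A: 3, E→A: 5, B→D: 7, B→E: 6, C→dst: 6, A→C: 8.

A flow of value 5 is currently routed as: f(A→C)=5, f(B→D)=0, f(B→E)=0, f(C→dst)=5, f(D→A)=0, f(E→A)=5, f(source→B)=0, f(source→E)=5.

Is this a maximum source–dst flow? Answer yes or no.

Residual path source→B→D→A→C→dst has bottleneck 1 > 0.
Pushing 1 along it raises the flow to 6, so the given flow is not maximum.

No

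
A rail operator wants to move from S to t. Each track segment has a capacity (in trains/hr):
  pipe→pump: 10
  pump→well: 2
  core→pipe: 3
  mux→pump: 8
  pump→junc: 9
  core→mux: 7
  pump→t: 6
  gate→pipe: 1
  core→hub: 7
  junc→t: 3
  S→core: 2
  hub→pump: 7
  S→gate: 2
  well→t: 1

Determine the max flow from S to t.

3

Augment S→gate→pipe→pump→t: bottleneck 1. Total 1.
Augment S→core→mux→pump→t: bottleneck 2. Total 3.
No augmenting path remains in the residual graph.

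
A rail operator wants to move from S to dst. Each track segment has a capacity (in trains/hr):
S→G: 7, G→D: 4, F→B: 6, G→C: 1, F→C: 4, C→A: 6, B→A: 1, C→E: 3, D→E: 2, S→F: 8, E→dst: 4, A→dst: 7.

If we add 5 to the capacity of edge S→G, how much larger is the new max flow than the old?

Original max flow = 8.
Edge S→G does not cross the min cut (source side {B, D, F, G, S}), so extra capacity there cannot help.
New max flow = 8. Increase = 0.

0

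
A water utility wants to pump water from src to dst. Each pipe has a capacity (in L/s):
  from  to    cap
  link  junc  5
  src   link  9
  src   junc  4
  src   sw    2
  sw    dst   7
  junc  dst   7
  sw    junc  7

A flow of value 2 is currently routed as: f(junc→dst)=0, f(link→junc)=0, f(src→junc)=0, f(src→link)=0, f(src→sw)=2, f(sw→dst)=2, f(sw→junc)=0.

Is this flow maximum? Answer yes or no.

No

Residual path src→junc→dst has bottleneck 4 > 0.
Pushing 4 along it raises the flow to 6, so the given flow is not maximum.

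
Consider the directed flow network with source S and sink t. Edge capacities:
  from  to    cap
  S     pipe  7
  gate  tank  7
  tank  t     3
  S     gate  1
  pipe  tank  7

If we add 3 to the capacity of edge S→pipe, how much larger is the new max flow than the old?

Original max flow = 3.
Edge S→pipe does not cross the min cut (source side {S, gate, pipe, tank}), so extra capacity there cannot help.
New max flow = 3. Increase = 0.

0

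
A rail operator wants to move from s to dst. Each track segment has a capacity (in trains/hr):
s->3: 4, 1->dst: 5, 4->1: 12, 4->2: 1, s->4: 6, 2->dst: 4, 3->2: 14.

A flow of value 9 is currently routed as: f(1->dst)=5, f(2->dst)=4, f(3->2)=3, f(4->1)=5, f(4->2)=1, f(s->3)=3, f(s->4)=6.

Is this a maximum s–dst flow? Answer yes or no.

Yes

Residual reachable from s: {1, 2, 3, 4, s}; dst is not reachable.
Saturated cut: 1->dst, 2->dst with total capacity 9 = current flow value. Flow is maximum.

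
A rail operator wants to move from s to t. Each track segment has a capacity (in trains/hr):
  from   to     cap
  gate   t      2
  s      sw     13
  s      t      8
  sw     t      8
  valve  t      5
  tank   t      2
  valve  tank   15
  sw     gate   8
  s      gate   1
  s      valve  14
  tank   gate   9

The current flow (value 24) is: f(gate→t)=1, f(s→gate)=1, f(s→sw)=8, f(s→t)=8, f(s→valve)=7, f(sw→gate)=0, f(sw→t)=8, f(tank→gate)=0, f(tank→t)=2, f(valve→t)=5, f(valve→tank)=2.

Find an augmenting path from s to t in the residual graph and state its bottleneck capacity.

s→sw→gate→t, bottleneck 1

Residual along s→sw→gate→t: s→sw: 5, sw→gate: 8, gate→t: 1.
Bottleneck = min = 1.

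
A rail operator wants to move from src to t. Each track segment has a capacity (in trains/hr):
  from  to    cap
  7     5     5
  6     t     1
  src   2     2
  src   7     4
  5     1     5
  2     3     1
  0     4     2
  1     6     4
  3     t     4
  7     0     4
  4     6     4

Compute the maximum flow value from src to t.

2

Augment src→2→3→t: bottleneck 1. Total 1.
Augment src→7→5→1→6→t: bottleneck 1. Total 2.
No augmenting path remains in the residual graph.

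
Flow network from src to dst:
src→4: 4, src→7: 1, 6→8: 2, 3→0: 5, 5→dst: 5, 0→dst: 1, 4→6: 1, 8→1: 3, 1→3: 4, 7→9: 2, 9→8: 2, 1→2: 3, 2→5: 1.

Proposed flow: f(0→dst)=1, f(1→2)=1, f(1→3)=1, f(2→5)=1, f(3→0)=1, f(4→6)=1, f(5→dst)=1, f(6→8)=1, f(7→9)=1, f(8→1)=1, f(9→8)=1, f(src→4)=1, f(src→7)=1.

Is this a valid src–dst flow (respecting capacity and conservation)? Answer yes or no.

Conservation fails at 8: inflow 2 ≠ outflow 1.

No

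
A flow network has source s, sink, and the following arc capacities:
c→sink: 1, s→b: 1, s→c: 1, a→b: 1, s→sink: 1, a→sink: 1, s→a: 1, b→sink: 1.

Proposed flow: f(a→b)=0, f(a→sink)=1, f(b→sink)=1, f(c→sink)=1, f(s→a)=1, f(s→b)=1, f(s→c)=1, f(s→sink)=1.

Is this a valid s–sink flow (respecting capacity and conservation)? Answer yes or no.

Yes

Every edge has 0 ≤ f(e) ≤ cap(e).
At each intermediate node, inflow equals outflow.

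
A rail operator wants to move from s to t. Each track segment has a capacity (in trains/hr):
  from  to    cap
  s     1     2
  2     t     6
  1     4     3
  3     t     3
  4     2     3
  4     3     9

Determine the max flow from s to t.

Augment s->1->4->3->t: bottleneck 2. Total 2.
No augmenting path remains in the residual graph.

2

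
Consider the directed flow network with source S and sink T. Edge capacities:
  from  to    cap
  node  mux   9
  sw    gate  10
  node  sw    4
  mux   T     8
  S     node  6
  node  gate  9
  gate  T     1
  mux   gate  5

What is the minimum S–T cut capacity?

6

Max flow = 6 (via 1 augmenting path).
In the residual at optimum, the set reachable from S is {S}.
Cut edges: S→node (cap 6). Sum = 6.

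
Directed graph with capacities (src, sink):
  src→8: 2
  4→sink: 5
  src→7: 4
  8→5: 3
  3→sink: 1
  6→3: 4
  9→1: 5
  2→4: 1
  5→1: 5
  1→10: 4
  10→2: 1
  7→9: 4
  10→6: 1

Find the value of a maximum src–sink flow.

2

Augment src→7→9→1→10→2→4→sink: bottleneck 1. Total 1.
Augment src→7→9→1→10→6→3→sink: bottleneck 1. Total 2.
No augmenting path remains in the residual graph.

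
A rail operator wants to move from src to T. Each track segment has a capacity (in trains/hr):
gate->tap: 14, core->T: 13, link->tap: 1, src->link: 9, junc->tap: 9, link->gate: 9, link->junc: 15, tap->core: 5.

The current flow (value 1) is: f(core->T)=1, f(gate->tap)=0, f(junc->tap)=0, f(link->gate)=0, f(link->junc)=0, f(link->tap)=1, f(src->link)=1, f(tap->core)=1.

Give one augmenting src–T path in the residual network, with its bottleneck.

src->link->gate->tap->core->T, bottleneck 4

Residual along src->link->gate->tap->core->T: src->link: 8, link->gate: 9, gate->tap: 14, tap->core: 4, core->T: 12.
Bottleneck = min = 4.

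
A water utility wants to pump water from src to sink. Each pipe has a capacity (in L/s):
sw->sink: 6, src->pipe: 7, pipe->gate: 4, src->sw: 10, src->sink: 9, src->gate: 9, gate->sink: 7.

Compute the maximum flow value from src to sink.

22

Augment src->sink: bottleneck 9. Total 9.
Augment src->sw->sink: bottleneck 6. Total 15.
Augment src->gate->sink: bottleneck 7. Total 22.
No augmenting path remains in the residual graph.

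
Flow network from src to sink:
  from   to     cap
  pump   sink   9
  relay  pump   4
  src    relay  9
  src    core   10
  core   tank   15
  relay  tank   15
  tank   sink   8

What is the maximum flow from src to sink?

12

Augment src->relay->pump->sink: bottleneck 4. Total 4.
Augment src->relay->tank->sink: bottleneck 5. Total 9.
Augment src->core->tank->sink: bottleneck 3. Total 12.
No augmenting path remains in the residual graph.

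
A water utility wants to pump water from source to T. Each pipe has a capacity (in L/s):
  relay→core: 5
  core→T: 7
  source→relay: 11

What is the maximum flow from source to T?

5

Augment source→relay→core→T: bottleneck 5. Total 5.
No augmenting path remains in the residual graph.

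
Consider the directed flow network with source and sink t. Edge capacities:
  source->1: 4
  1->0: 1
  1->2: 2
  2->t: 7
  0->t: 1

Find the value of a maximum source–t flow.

3

Augment source->1->2->t: bottleneck 2. Total 2.
Augment source->1->0->t: bottleneck 1. Total 3.
No augmenting path remains in the residual graph.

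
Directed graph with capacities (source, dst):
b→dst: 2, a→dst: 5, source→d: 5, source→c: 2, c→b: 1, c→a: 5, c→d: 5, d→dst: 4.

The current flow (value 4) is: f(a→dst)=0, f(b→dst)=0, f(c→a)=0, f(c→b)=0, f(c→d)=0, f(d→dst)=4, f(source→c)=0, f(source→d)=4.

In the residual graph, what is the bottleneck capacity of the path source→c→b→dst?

1

Residual capacities along the path: source→c: 2, c→b: 1, b→dst: 2.
Minimum is 1.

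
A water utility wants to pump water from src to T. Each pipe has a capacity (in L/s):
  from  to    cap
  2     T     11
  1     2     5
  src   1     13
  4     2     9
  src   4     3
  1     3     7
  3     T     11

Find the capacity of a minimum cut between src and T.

Max flow = 15 (via 3 augmenting paths).
In the residual at optimum, the set reachable from src is {1, src}.
Cut edges: src→4 (cap 3), 1→2 (cap 5), 1→3 (cap 7). Sum = 15.

15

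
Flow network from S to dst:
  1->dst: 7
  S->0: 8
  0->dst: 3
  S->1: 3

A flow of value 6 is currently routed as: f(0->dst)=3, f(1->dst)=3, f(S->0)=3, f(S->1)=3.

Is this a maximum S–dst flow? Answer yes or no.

Residual reachable from S: {0, S}; dst is not reachable.
Saturated cut: S->1, 0->dst with total capacity 6 = current flow value. Flow is maximum.

Yes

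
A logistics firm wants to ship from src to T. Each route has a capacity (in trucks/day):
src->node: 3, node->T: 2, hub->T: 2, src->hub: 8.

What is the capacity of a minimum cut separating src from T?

4

Max flow = 4 (via 2 augmenting paths).
In the residual at optimum, the set reachable from src is {hub, node, src}.
Cut edges: node->T (cap 2), hub->T (cap 2). Sum = 4.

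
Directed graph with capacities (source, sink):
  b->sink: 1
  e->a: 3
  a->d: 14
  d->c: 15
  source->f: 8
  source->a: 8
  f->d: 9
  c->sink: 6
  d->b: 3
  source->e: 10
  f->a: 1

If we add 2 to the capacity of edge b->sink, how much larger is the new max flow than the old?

Original max flow = 7.
After raising cap(b->sink), augmenting paths through that edge carry 2 more units.
New max flow = 9. Increase = 2.

2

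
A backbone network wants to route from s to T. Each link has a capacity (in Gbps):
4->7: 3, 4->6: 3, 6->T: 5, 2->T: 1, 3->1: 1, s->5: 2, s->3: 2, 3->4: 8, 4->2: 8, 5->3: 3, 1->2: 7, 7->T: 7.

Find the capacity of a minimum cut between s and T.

4

Max flow = 4 (via 3 augmenting paths).
In the residual at optimum, the set reachable from s is {s}.
Cut edges: s->5 (cap 2), s->3 (cap 2). Sum = 4.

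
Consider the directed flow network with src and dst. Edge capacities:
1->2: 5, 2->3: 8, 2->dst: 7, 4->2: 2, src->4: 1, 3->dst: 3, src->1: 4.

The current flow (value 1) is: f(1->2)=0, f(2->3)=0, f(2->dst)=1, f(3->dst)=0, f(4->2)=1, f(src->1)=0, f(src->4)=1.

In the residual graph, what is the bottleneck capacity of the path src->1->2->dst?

Residual capacities along the path: src->1: 4, 1->2: 5, 2->dst: 6.
Minimum is 4.

4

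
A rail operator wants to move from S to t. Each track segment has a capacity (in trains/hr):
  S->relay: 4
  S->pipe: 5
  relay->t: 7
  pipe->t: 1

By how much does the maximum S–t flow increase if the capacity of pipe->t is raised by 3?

3

Original max flow = 5.
After raising cap(pipe->t), augmenting paths through that edge carry 3 more units.
New max flow = 8. Increase = 3.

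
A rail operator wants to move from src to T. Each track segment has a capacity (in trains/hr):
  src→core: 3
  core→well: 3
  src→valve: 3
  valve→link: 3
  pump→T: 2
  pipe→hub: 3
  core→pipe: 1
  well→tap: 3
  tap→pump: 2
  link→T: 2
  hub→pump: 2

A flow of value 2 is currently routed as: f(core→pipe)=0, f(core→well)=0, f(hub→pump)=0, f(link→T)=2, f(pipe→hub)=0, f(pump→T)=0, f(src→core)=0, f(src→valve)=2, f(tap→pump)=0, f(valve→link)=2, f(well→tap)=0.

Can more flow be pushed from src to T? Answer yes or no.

Residual path src→core→pipe→hub→pump→T has bottleneck 1 > 0.
Pushing 1 along it raises the flow to 3, so the given flow is not maximum.

Yes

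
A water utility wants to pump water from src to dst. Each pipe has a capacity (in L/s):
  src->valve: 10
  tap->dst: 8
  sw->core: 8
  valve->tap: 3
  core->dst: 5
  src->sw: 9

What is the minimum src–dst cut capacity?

8

Max flow = 8 (via 2 augmenting paths).
In the residual at optimum, the set reachable from src is {core, src, sw, valve}.
Cut edges: valve->tap (cap 3), core->dst (cap 5). Sum = 8.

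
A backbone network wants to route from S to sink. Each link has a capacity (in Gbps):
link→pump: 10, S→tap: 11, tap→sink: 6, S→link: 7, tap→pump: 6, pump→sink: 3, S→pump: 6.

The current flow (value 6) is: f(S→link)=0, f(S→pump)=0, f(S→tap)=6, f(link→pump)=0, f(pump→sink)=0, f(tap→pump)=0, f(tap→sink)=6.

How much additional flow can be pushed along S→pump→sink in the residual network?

3

Residual capacities along the path: S→pump: 6, pump→sink: 3.
Minimum is 3.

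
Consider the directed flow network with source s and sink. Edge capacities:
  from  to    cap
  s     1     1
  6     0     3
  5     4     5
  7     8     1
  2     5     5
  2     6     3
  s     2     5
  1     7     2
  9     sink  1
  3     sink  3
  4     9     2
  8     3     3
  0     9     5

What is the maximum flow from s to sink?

Augment s->1->7->8->3->sink: bottleneck 1. Total 1.
Augment s->2->5->4->9->sink: bottleneck 1. Total 2.
No augmenting path remains in the residual graph.

2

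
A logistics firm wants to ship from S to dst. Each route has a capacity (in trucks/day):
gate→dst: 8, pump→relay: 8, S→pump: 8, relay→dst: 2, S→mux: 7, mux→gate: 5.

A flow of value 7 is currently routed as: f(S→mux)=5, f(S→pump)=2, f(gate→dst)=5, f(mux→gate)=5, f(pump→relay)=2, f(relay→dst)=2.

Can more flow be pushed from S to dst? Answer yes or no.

Residual reachable from S: {S, mux, pump, relay}; dst is not reachable.
Saturated cut: mux→gate, relay→dst with total capacity 7 = current flow value. Flow is maximum.

No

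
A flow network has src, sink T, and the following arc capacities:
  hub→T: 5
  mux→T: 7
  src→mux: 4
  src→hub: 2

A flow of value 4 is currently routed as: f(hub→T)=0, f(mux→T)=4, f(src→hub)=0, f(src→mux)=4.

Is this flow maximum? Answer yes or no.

No

Residual path src→hub→T has bottleneck 2 > 0.
Pushing 2 along it raises the flow to 6, so the given flow is not maximum.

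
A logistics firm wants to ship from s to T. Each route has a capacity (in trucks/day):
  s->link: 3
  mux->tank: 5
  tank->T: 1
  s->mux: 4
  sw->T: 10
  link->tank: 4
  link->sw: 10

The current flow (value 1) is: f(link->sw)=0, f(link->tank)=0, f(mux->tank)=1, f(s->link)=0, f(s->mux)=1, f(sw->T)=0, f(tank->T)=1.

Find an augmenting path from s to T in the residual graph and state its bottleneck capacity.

Residual along s->link->sw->T: s->link: 3, link->sw: 10, sw->T: 10.
Bottleneck = min = 3.

s->link->sw->T, bottleneck 3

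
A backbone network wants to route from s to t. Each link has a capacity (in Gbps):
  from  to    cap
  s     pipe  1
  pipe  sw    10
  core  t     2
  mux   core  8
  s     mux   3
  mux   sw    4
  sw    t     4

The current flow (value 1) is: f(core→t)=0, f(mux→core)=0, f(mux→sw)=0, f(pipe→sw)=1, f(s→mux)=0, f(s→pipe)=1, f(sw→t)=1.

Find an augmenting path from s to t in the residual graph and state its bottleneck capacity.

Residual along s→mux→sw→t: s→mux: 3, mux→sw: 4, sw→t: 3.
Bottleneck = min = 3.

s→mux→sw→t, bottleneck 3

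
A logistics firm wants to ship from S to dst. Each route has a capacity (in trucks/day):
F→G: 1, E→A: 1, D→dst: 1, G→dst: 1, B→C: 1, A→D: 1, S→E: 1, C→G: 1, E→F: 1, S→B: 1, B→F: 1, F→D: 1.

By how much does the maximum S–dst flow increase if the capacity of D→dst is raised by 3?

0

Original max flow = 2.
Edge D→dst does not cross the min cut (source side {S}), so extra capacity there cannot help.
New max flow = 2. Increase = 0.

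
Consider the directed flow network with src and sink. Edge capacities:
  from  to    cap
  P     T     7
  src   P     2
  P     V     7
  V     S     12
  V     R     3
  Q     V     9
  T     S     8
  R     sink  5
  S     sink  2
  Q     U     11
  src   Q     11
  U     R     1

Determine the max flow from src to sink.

6

Augment src->P->T->S->sink: bottleneck 2. Total 2.
Augment src->Q->V->R->sink: bottleneck 3. Total 5.
Augment src->Q->U->R->sink: bottleneck 1. Total 6.
No augmenting path remains in the residual graph.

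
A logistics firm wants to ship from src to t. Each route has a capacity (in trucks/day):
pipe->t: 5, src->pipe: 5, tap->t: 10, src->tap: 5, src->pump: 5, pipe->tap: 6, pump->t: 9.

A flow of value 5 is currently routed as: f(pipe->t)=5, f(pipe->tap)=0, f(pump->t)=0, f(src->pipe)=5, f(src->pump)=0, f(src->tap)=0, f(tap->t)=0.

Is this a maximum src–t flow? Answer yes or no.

Residual path src->tap->t has bottleneck 5 > 0.
Pushing 5 along it raises the flow to 10, so the given flow is not maximum.

No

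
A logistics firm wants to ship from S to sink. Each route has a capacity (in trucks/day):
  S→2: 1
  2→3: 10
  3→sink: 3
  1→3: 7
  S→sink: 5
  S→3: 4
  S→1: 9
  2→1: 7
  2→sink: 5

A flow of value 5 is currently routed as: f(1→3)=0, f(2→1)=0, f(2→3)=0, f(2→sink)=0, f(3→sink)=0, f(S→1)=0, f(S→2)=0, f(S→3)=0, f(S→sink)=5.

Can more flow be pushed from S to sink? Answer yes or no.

Residual path S→2→sink has bottleneck 1 > 0.
Pushing 1 along it raises the flow to 6, so the given flow is not maximum.

Yes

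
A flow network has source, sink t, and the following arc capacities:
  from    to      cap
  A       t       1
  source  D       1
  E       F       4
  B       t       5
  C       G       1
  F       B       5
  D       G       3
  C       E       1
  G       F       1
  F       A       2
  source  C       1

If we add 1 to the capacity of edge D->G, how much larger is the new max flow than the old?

Original max flow = 2.
Edge D->G does not cross the min cut (source side {source}), so extra capacity there cannot help.
New max flow = 2. Increase = 0.

0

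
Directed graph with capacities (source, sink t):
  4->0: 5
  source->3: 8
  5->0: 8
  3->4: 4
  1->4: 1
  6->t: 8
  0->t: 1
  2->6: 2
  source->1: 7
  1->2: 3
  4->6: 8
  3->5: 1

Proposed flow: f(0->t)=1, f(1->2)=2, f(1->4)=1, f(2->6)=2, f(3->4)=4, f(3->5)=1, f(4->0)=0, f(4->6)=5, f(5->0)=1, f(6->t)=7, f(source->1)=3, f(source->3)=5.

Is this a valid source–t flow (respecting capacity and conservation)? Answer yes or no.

Every edge has 0 ≤ f(e) ≤ cap(e).
At each intermediate node, inflow equals outflow.

Yes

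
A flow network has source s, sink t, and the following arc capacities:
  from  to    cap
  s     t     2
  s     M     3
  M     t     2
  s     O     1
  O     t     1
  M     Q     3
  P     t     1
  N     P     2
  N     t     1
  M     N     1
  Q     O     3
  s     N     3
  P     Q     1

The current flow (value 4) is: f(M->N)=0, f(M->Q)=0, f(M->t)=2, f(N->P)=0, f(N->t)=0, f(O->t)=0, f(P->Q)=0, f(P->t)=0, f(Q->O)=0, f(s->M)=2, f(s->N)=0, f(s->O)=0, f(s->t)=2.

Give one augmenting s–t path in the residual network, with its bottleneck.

Residual along s->N->t: s->N: 3, N->t: 1.
Bottleneck = min = 1.

s->N->t, bottleneck 1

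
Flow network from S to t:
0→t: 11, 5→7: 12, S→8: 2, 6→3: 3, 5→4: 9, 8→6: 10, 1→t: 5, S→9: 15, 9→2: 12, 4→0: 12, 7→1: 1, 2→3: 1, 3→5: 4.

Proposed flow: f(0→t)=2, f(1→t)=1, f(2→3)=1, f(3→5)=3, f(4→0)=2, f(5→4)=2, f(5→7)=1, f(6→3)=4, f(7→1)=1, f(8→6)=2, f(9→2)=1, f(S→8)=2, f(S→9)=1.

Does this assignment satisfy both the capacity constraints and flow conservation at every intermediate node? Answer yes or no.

No

Capacity violated on 6→3: flow 4 > capacity 3.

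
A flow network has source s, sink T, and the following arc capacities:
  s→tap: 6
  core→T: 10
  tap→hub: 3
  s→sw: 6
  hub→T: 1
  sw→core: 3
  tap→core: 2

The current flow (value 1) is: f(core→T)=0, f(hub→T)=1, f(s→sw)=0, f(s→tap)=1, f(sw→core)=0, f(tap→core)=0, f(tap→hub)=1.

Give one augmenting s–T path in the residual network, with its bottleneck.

Residual along s→tap→core→T: s→tap: 5, tap→core: 2, core→T: 10.
Bottleneck = min = 2.

s→tap→core→T, bottleneck 2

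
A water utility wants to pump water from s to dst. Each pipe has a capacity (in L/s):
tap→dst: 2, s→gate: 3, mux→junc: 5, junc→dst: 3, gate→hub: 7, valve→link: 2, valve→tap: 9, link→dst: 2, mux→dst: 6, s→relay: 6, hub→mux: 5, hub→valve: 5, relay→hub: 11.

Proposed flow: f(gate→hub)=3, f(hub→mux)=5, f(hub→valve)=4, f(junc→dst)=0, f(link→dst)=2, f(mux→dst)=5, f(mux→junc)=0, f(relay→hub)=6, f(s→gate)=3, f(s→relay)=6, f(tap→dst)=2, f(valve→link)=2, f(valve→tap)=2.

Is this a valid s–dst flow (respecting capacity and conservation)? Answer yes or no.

Every edge has 0 ≤ f(e) ≤ cap(e).
At each intermediate node, inflow equals outflow.

Yes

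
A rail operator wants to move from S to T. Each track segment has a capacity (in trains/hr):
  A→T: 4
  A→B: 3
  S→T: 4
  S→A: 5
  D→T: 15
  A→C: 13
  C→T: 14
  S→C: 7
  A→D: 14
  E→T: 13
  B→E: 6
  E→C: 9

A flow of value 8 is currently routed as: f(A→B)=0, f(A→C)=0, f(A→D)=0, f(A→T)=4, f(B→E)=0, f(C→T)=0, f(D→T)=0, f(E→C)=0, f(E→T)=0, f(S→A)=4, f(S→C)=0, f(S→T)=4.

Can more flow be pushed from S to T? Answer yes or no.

Residual path S→C→T has bottleneck 7 > 0.
Pushing 7 along it raises the flow to 15, so the given flow is not maximum.

Yes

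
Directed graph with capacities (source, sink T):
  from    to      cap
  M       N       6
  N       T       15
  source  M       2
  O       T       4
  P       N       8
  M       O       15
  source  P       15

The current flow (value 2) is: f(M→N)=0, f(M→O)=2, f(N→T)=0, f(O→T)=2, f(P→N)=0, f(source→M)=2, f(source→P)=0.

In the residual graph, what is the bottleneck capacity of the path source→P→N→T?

Residual capacities along the path: source→P: 15, P→N: 8, N→T: 15.
Minimum is 8.

8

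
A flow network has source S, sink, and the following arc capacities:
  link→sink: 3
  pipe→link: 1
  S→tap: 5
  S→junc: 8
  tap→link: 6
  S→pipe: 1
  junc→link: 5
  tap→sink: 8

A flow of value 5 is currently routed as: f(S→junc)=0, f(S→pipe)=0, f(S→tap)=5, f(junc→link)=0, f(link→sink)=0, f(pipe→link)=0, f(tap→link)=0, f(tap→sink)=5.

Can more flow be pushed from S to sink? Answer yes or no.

Yes

Residual path S→junc→link→sink has bottleneck 3 > 0.
Pushing 3 along it raises the flow to 8, so the given flow is not maximum.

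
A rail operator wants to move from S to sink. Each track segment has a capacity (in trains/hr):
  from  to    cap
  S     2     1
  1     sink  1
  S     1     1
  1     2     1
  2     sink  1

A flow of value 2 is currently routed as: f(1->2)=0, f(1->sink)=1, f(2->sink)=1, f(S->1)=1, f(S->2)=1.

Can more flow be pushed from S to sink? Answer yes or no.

No

Residual reachable from S: {S}; sink is not reachable.
Saturated cut: S->1, S->2 with total capacity 2 = current flow value. Flow is maximum.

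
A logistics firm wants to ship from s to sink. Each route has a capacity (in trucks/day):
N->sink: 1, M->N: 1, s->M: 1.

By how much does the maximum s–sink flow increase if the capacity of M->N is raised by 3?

Original max flow = 1.
Edge M->N does not cross the min cut (source side {s}), so extra capacity there cannot help.
New max flow = 1. Increase = 0.

0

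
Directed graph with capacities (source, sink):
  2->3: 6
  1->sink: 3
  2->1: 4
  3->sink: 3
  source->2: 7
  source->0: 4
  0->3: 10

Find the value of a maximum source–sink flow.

6

Augment source->0->3->sink: bottleneck 3. Total 3.
Augment source->2->1->sink: bottleneck 3. Total 6.
No augmenting path remains in the residual graph.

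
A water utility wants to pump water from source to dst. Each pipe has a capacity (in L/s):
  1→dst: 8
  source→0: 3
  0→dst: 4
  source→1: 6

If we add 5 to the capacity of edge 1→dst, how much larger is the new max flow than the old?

0

Original max flow = 9.
Edge 1→dst does not cross the min cut (source side {source}), so extra capacity there cannot help.
New max flow = 9. Increase = 0.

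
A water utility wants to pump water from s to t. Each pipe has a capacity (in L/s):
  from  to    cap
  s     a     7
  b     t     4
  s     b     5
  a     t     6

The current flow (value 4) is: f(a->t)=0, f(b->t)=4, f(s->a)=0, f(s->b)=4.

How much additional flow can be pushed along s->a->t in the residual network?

6

Residual capacities along the path: s->a: 7, a->t: 6.
Minimum is 6.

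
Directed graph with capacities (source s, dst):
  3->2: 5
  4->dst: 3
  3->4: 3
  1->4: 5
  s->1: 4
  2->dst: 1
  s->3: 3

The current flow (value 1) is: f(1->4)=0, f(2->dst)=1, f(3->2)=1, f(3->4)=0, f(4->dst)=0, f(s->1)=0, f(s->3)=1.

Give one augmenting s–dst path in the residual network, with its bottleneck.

s->3->4->dst, bottleneck 2

Residual along s->3->4->dst: s->3: 2, 3->4: 3, 4->dst: 3.
Bottleneck = min = 2.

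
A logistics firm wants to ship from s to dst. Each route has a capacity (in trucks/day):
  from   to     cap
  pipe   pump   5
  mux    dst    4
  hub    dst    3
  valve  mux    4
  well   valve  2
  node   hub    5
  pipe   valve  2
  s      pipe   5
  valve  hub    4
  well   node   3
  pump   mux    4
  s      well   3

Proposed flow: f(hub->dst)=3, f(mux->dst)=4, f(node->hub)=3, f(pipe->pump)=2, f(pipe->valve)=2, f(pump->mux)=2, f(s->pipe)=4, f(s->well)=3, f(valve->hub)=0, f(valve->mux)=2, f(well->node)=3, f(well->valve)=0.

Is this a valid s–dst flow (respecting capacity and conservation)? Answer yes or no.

Every edge has 0 ≤ f(e) ≤ cap(e).
At each intermediate node, inflow equals outflow.

Yes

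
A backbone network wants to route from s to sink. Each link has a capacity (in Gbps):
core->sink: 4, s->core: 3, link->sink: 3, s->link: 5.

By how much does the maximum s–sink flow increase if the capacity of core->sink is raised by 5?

0

Original max flow = 6.
Edge core->sink does not cross the min cut (source side {link, s}), so extra capacity there cannot help.
New max flow = 6. Increase = 0.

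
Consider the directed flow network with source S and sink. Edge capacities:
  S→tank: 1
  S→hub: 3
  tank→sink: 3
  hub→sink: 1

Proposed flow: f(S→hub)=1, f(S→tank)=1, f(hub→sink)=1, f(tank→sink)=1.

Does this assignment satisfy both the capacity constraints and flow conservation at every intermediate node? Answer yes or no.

Every edge has 0 ≤ f(e) ≤ cap(e).
At each intermediate node, inflow equals outflow.

Yes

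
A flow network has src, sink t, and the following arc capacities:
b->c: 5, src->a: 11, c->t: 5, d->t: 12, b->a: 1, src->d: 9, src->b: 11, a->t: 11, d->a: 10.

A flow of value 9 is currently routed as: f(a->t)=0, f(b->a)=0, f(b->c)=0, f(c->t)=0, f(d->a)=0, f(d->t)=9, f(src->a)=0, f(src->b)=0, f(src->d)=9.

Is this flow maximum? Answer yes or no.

Residual path src->a->t has bottleneck 11 > 0.
Pushing 11 along it raises the flow to 20, so the given flow is not maximum.

No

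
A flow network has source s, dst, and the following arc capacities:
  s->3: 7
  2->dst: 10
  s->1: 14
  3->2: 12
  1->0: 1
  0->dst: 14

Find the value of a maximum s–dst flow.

Augment s->1->0->dst: bottleneck 1. Total 1.
Augment s->3->2->dst: bottleneck 7. Total 8.
No augmenting path remains in the residual graph.

8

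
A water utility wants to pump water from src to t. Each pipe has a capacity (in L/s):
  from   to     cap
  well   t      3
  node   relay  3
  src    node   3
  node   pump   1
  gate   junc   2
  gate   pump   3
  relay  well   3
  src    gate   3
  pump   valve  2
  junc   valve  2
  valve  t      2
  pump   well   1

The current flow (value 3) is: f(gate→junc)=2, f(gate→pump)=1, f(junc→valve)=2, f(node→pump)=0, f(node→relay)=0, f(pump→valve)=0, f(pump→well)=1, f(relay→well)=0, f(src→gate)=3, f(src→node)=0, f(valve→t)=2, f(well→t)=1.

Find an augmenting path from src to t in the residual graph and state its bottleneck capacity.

src→node→relay→well→t, bottleneck 2

Residual along src→node→relay→well→t: src→node: 3, node→relay: 3, relay→well: 3, well→t: 2.
Bottleneck = min = 2.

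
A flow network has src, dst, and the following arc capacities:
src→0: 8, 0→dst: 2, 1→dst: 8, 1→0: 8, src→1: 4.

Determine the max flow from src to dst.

6

Augment src→1→dst: bottleneck 4. Total 4.
Augment src→0→dst: bottleneck 2. Total 6.
No augmenting path remains in the residual graph.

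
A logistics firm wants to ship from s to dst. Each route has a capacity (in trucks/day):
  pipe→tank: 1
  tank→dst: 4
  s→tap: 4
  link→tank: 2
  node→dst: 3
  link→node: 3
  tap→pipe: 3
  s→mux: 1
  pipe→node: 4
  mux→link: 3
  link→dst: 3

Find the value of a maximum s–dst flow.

4

Augment s→mux→link→dst: bottleneck 1. Total 1.
Augment s→tap→pipe→tank→dst: bottleneck 1. Total 2.
Augment s→tap→pipe→node→dst: bottleneck 2. Total 4.
No augmenting path remains in the residual graph.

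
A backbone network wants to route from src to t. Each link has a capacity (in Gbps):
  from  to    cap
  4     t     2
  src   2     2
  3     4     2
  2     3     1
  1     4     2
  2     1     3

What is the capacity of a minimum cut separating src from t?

Max flow = 2 (via 2 augmenting paths).
In the residual at optimum, the set reachable from src is {src}.
Cut edges: src→2 (cap 2). Sum = 2.

2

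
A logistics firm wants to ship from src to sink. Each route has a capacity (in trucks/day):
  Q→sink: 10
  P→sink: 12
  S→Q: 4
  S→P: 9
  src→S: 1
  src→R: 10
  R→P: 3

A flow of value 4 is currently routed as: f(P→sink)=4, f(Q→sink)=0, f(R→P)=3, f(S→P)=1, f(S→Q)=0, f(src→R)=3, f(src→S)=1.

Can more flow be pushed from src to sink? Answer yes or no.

Residual reachable from src: {R, src}; sink is not reachable.
Saturated cut: src→S, R→P with total capacity 4 = current flow value. Flow is maximum.

No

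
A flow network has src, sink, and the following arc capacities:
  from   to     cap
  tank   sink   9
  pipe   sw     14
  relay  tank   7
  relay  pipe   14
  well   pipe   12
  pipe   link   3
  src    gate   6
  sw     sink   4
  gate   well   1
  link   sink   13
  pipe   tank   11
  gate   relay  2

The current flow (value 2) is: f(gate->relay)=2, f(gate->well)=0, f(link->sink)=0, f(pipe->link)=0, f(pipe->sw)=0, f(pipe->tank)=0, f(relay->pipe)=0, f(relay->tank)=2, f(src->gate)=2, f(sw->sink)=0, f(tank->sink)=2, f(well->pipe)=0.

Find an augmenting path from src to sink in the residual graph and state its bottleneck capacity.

Residual along src->gate->well->pipe->sw->sink: src->gate: 4, gate->well: 1, well->pipe: 12, pipe->sw: 14, sw->sink: 4.
Bottleneck = min = 1.

src->gate->well->pipe->sw->sink, bottleneck 1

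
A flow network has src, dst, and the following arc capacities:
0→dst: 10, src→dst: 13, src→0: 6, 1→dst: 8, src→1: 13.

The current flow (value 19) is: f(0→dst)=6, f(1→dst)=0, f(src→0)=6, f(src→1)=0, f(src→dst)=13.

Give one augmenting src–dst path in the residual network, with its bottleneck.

Residual along src→1→dst: src→1: 13, 1→dst: 8.
Bottleneck = min = 8.

src→1→dst, bottleneck 8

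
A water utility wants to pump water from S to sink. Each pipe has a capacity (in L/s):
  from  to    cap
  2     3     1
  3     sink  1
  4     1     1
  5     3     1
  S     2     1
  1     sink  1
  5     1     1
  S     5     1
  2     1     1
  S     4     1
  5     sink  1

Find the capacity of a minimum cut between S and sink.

3

Max flow = 3 (via 3 augmenting paths).
In the residual at optimum, the set reachable from S is {S}.
Cut edges: S→4 (cap 1), S→5 (cap 1), S→2 (cap 1). Sum = 3.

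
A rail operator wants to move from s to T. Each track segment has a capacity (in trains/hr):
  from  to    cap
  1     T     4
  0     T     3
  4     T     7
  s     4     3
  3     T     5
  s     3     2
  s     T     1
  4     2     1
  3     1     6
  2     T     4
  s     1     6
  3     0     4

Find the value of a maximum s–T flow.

10

Augment s->T: bottleneck 1. Total 1.
Augment s->3->T: bottleneck 2. Total 3.
Augment s->4->T: bottleneck 3. Total 6.
Augment s->1->T: bottleneck 4. Total 10.
No augmenting path remains in the residual graph.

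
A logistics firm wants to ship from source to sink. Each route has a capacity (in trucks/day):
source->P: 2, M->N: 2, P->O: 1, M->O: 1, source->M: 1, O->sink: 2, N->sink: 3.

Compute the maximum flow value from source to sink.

Augment source->M->N->sink: bottleneck 1. Total 1.
Augment source->P->O->sink: bottleneck 1. Total 2.
No augmenting path remains in the residual graph.

2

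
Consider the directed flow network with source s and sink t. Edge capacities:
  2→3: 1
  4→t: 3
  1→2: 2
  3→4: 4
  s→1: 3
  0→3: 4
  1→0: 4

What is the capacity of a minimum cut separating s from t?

3

Max flow = 3 (via 1 augmenting path).
In the residual at optimum, the set reachable from s is {s}.
Cut edges: s→1 (cap 3). Sum = 3.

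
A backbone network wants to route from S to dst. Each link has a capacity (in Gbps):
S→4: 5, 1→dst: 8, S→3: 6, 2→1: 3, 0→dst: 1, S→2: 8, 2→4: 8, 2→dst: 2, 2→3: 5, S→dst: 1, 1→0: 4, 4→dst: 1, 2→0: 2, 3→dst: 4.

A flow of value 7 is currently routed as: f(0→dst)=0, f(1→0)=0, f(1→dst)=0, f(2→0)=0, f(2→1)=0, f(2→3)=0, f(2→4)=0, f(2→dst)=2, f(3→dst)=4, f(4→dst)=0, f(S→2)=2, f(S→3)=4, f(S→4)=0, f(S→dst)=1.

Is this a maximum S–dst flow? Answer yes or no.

No

Residual path S→4→dst has bottleneck 1 > 0.
Pushing 1 along it raises the flow to 8, so the given flow is not maximum.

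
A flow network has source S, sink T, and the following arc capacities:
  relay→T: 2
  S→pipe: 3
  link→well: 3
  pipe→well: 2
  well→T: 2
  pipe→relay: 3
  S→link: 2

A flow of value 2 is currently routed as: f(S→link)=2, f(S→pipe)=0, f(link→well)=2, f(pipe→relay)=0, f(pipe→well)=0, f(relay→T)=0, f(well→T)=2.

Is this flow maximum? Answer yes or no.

Residual path S→pipe→relay→T has bottleneck 2 > 0.
Pushing 2 along it raises the flow to 4, so the given flow is not maximum.

No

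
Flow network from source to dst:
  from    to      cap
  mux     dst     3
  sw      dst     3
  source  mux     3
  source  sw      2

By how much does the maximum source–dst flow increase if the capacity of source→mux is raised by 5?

0

Original max flow = 5.
Even with extra capacity on source→mux, another cut of capacity 5 remains binding.
New max flow = 5. Increase = 0.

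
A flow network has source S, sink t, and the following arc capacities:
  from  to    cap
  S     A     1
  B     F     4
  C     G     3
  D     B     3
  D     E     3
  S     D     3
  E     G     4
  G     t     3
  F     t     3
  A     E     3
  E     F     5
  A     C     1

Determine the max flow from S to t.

4

Augment S→A→C→G→t: bottleneck 1. Total 1.
Augment S→D→E→G→t: bottleneck 2. Total 3.
Augment S→D→E→F→t: bottleneck 1. Total 4.
No augmenting path remains in the residual graph.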